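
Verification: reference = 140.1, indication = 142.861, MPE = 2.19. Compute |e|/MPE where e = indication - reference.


e = indication - reference = 142.861 - 140.1 = 2.7610
|e| = 2.7610
ratio = |e| / MPE = 2.7610 / 2.19
ratio = 1.2607

1.2607


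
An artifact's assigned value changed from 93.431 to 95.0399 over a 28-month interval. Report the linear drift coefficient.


rate = (v2 - v1) / months
= (95.0399 - 93.431) / 28
= 1.6089 / 28
= 0.0575

0.0575


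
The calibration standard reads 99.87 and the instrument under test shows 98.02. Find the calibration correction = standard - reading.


Correction = standard - reading
= 99.87 - 98.02
= 1.8500

1.8500


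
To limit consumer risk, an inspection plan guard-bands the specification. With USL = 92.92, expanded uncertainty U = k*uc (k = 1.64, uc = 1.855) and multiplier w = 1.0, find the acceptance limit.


U = k * uc = 1.64 * 1.855 = 3.0422
guard band g = w * U = 1.0 * 3.0422 = 3.0422
AL = USL - g = 92.92 - 3.0422
AL = 89.8778

89.8778


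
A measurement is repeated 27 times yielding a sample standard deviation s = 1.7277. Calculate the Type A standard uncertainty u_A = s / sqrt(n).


u_A = s / sqrt(n)
u_A = 1.7277 / sqrt(27)
u_A = 1.7277 / 5.1961524
u_A = 0.3325

0.3325


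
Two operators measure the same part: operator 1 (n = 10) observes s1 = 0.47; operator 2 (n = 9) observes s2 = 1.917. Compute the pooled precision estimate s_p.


s_p = sqrt(((n1-1)*s1^2 + (n2-1)*s2^2) / (n1+n2-2))
numerator = (10-1)*0.47^2 + (9-1)*1.917^2 = 1.9881 + 29.399112 = 31.387212
denominator = 10 + 9 - 2 = 17
s_p^2 = 31.387212 / 17 = 1.8463066
s_p = sqrt(1.8463066) = 1.3588

1.3588


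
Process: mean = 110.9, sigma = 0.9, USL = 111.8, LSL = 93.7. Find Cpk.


Cpu = (USL - mean) / (3*sigma) = (111.8 - 110.9) / (3*0.9) = 0.3333
Cpl = (mean - LSL) / (3*sigma) = (110.9 - 93.7) / (3*0.9) = 6.3704
Cpk = min(Cpu, Cpl) = 0.3333

0.3333


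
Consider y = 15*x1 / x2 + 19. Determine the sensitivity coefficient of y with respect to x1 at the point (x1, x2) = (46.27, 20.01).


y = 15*x1 / x2 + 19
dy/dx1 = 15/x2
Evaluate at x2 = 20.01: c1 = 15 / 20.01
c1 = 0.7496

0.7496


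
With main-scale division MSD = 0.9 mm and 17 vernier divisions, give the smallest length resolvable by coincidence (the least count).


LC = MSD / n_div
= 0.9 / 17
= 0.0529

0.0529


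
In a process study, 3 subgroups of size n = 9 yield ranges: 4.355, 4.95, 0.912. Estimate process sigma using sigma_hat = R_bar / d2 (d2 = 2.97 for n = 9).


R_bar = (4.355 + 4.95 + 0.912) / 3
R_bar = 10.217 / 3 = 3.4056667
sigma_hat = R_bar / d2 = 3.4056667 / 2.97 = 1.1467

1.1467


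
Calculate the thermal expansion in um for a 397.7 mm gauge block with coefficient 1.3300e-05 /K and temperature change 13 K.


dL = L * alpha * dT
= 397.7 * 1.3300e-05 * 13
= 0.0687623 mm
dL_um = 0.0687623 * 1000 = 68.7623 um

68.7623


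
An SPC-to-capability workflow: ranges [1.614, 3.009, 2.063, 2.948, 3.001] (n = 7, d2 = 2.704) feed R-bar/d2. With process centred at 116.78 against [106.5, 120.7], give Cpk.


R_bar = (1.614 + 3.009 + 2.063 + 2.948 + 3.001) / 5 = 2.527
sigma = R_bar / d2 = 2.527 / 2.704 = 0.93454142
Cp = (USL - LSL)/(6*sigma) = (120.7 - 106.5)/(6*0.93454142) = 2.5324
Cpu = (120.7 - 116.78)/(3*0.93454142) = 1.3982
Cpl = (116.78 - 106.5)/(3*0.93454142) = 3.6667
Cpk = min(Cpu, Cpl) = 1.3982

1.3982


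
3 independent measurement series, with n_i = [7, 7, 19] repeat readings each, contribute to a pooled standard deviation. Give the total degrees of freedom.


nu = sum_i (n_i - 1)
nu = ((7 - 1) + (7 - 1) + (19 - 1))
nu = 6 + 6 + 18
nu = 30

30


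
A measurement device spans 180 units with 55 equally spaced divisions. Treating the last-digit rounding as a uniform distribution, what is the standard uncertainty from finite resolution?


resolution = range / divisions
resolution = 180 / 55 = 3.2727273
u_res = resolution / (2*sqrt(3))
u_res = 3.2727273 / 3.4641016
u_res = 0.9448

0.9448


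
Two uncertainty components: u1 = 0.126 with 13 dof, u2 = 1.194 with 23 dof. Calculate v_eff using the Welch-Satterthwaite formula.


uc = sqrt(u1^2 + u2^2) = sqrt(0.126^2 + 1.194^2) = 1.2006298
v_eff = uc^4 / (u1^4/v1 + u2^4/v2)
= 1.2006298^4 / (0.126^4/13 + 1.194^4/23)
= 2.0779566 / 0.088386258
v_eff = 23.5100

23.5100


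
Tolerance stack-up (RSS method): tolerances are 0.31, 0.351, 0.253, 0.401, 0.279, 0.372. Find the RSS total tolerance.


RSS = sqrt(0.31^2 + 0.351^2 + 0.253^2 + 0.401^2 + 0.279^2 + 0.372^2)
= sqrt(0.660336)
= 0.8126

0.8126


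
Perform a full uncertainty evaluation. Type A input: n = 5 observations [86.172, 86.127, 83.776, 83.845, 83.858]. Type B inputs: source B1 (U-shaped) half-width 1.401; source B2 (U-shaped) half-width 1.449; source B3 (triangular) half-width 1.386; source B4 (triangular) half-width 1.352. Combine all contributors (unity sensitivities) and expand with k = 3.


mean = (86.172 + 86.127 + 83.776 + 83.845 + 83.858) / 5 = 84.7556
s = sqrt(sum((x - mean)^2)/(n-1)) = 1.2729318
u_A = s / sqrt(n) = 1.2729318 / sqrt(5) = 0.56927241
u_B1 = 1.401 / sqrt(2) = 0.9906566
u_B2 = 1.449 / sqrt(2) = 1.0245977
u_B3 = 1.386 / sqrt(6) = 0.56583213
u_B4 = 1.352 / sqrt(6) = 0.55195169
uc = sqrt(0.56927241^2 + 0.9906566^2 + 1.0245977^2 + 0.56583213^2 + 0.55195169^2) = 1.7262933
U = k * uc = 3 * 1.7262933
U = 5.1789

5.1789


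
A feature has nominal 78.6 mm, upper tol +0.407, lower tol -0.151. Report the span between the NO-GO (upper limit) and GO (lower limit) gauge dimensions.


GO = nominal - lower_tol (smallest hole = maximum material condition)
GO = 78.6 - 0.151 = 78.449
NO-GO = nominal + upper_tol (largest hole = least material condition)
NO-GO = 78.6 + 0.407 = 79.007
spread = NO-GO - GO = 79.007 - 78.449 = 0.5580

0.5580


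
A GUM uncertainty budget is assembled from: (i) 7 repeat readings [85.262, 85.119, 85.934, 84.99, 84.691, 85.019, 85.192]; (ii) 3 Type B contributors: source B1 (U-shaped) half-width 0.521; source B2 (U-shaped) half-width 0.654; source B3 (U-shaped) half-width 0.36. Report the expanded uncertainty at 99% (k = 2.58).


mean = (85.262 + 85.119 + 85.934 + 84.99 + 84.691 + 85.019 + 85.192) / 7 = 85.17242857
s = sqrt(sum((x - mean)^2)/(n-1)) = 0.38293727
u_A = s / sqrt(n) = 0.38293727 / sqrt(7) = 0.14473668
u_B1 = 0.521 / sqrt(2) = 0.36840263
u_B2 = 0.654 / sqrt(2) = 0.46244783
u_B3 = 0.36 / sqrt(2) = 0.25455844
uc = sqrt(0.14473668^2 + 0.36840263^2 + 0.46244783^2 + 0.25455844^2) = 0.6597933
U = k * uc = 2.58 * 0.6597933
U = 1.7023

1.7023


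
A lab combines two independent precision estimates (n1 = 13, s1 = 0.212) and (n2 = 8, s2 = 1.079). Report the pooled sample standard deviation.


s_p = sqrt(((n1-1)*s1^2 + (n2-1)*s2^2) / (n1+n2-2))
numerator = (13-1)*0.212^2 + (8-1)*1.079^2 = 0.539328 + 8.149687 = 8.689015
denominator = 13 + 8 - 2 = 19
s_p^2 = 8.689015 / 19 = 0.45731658
s_p = sqrt(0.45731658) = 0.6763

0.6763


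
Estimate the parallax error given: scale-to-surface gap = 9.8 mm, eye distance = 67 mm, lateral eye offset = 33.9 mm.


error = h * offset / d
= 9.8 * 33.9 / 67
= 4.9585

4.9585


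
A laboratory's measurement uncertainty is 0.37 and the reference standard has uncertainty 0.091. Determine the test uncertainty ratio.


TUR = u_lab / u_ref
= 0.37 / 0.091
= 4.0659

4.0659


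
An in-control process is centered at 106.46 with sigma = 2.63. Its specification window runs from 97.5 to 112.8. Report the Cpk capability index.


Cpu = (USL - mean) / (3*sigma) = (112.8 - 106.46) / (3*2.63) = 0.8035
Cpl = (mean - LSL) / (3*sigma) = (106.46 - 97.5) / (3*2.63) = 1.1356
Cpk = min(Cpu, Cpl) = 0.8035

0.8035


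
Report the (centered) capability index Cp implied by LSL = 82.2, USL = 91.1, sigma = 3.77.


Cp = (USL - LSL) / (6 * sigma)
= (91.1 - 82.2) / (6 * 3.77)
= 8.9000 / 22.6200
= 0.3935

0.3935


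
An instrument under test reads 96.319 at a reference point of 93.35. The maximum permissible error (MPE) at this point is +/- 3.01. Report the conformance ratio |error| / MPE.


e = indication - reference = 96.319 - 93.35 = 2.9690
|e| = 2.9690
ratio = |e| / MPE = 2.9690 / 3.01
ratio = 0.9864

0.9864


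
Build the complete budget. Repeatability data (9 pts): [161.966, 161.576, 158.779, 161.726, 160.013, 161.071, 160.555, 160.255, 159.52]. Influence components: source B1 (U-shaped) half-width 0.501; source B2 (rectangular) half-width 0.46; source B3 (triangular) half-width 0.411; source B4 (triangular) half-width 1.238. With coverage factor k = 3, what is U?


mean = (161.966 + 161.576 + 158.779 + 161.726 + 160.013 + 161.071 + 160.555 + 160.255 + 159.52) / 9 = 160.6067778
s = sqrt(sum((x - mean)^2)/(n-1)) = 1.0756333
u_A = s / sqrt(n) = 1.0756333 / sqrt(9) = 0.35854443
u_B1 = 0.501 / sqrt(2) = 0.3542605
u_B2 = 0.46 / sqrt(3) = 0.26558112
u_B3 = 0.411 / sqrt(6) = 0.16779005
u_B4 = 1.238 / sqrt(6) = 0.50541138
uc = sqrt(0.35854443^2 + 0.3542605^2 + 0.26558112^2 + 0.16779005^2 + 0.50541138^2) = 0.77986031
U = k * uc = 3 * 0.77986031
U = 2.3396

2.3396


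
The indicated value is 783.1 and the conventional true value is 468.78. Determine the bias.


Systematic error = measured - true
= 783.1 - 468.78
= 314.3200

314.3200


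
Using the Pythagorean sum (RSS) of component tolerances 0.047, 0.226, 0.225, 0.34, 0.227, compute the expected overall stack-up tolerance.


RSS = sqrt(0.047^2 + 0.226^2 + 0.225^2 + 0.34^2 + 0.227^2)
= sqrt(0.271039)
= 0.5206

0.5206


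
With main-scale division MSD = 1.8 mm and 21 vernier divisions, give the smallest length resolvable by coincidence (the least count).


LC = MSD / n_div
= 1.8 / 21
= 0.0857

0.0857


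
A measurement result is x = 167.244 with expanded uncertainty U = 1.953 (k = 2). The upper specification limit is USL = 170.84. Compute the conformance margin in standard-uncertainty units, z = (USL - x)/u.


u = U / k = 1.953 / 2 = 0.9765
margin = |USL - x| = |170.84 - 167.244| = 3.596
z = margin / u = 3.596 / 0.9765
z = 3.6825

3.6825


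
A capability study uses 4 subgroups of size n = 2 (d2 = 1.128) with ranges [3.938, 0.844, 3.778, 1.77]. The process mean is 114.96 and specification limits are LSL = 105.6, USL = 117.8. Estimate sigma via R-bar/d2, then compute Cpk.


R_bar = (3.938 + 0.844 + 3.778 + 1.77) / 4 = 2.5825
sigma = R_bar / d2 = 2.5825 / 1.128 = 2.2894504
Cp = (USL - LSL)/(6*sigma) = (117.8 - 105.6)/(6*2.2894504) = 0.8881
Cpu = (117.8 - 114.96)/(3*2.2894504) = 0.4135
Cpl = (114.96 - 105.6)/(3*2.2894504) = 1.3628
Cpk = min(Cpu, Cpl) = 0.4135

0.4135


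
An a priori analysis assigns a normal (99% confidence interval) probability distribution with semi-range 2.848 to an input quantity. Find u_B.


u_B = half_width / 2.576
u_B = 2.848 / 2.576
u_B = 1.1056

1.1056


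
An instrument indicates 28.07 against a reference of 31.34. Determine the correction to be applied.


Correction = standard - reading
= 31.34 - 28.07
= 3.2700

3.2700


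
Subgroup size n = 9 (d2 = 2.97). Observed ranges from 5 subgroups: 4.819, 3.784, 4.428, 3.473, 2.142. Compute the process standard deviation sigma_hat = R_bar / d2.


R_bar = (4.819 + 3.784 + 4.428 + 3.473 + 2.142) / 5
R_bar = 18.646 / 5 = 3.7292
sigma_hat = R_bar / d2 = 3.7292 / 2.97 = 1.2556

1.2556


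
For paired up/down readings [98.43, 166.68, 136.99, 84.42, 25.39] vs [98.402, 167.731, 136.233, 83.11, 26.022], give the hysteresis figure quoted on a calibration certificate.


|98.43 - 98.402| = 0.0280
|166.68 - 167.731| = 1.0510
|136.99 - 136.233| = 0.7570
|84.42 - 83.11| = 1.3100
|25.39 - 26.022| = 0.6320
hysteresis = max(diffs) = 1.3100

1.3100


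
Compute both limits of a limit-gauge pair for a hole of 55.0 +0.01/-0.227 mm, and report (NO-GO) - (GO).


GO = nominal - lower_tol (smallest hole = maximum material condition)
GO = 55.0 - 0.227 = 54.773
NO-GO = nominal + upper_tol (largest hole = least material condition)
NO-GO = 55.0 + 0.01 = 55.01
spread = NO-GO - GO = 55.01 - 54.773 = 0.2370

0.2370


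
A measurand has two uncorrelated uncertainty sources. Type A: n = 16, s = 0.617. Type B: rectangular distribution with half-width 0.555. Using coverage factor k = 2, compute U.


u_A = s / sqrt(n) = 0.617 / sqrt(16) = 0.15425
u_B = half_width / sqrt(3) = 0.555 / sqrt(3) = 0.3204294
uc = sqrt(u_A^2 + u_B^2) = sqrt(0.15425^2 + 0.3204294^2) = 0.35562348
U = k * uc = 2 * 0.35562348
U = 0.7112

0.7112


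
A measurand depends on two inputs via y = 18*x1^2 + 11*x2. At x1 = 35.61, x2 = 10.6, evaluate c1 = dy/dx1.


y = 18*x1^2 + 11*x2
dy/dx1 = 2*18*x1
Evaluate at x1 = 35.61: c1 = 36 * 35.61
c1 = 1281.9600

1281.9600


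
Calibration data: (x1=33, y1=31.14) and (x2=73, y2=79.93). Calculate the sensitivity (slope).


slope = (y2 - y1) / (x2 - x1)
= (79.93 - 31.14) / (73 - 33)
= 48.7900 / 40
= 1.2198

1.2198


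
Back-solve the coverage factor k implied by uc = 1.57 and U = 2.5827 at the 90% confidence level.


k = U / uc
k = 2.5827 / 1.57
k = 1.645

1.645


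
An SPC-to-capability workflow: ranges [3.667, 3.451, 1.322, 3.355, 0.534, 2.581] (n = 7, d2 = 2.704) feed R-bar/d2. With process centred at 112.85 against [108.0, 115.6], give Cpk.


R_bar = (3.667 + 3.451 + 1.322 + 3.355 + 0.534 + 2.581) / 6 = 2.485
sigma = R_bar / d2 = 2.485 / 2.704 = 0.91900888
Cp = (USL - LSL)/(6*sigma) = (115.6 - 108.0)/(6*0.91900888) = 1.3783
Cpu = (115.6 - 112.85)/(3*0.91900888) = 0.9975
Cpl = (112.85 - 108.0)/(3*0.91900888) = 1.7591
Cpk = min(Cpu, Cpl) = 0.9975

0.9975


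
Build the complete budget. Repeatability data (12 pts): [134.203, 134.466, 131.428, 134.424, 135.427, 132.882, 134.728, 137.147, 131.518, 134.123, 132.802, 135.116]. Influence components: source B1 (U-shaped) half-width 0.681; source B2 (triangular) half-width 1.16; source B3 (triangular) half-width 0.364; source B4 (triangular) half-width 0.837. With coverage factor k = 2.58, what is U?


mean = (134.203 + 134.466 + 131.428 + 134.424 + 135.427 + 132.882 + 134.728 + 137.147 + 131.518 + 134.123 + 132.802 + 135.116) / 12 = 134.022
s = sqrt(sum((x - mean)^2)/(n-1)) = 1.6410494
u_A = s / sqrt(n) = 1.6410494 / sqrt(12) = 0.47373016
u_B1 = 0.681 / sqrt(2) = 0.48153972
u_B2 = 1.16 / sqrt(6) = 0.47356802
u_B3 = 0.364 / sqrt(6) = 0.14860238
u_B4 = 0.837 / sqrt(6) = 0.34170382
uc = sqrt(0.47373016^2 + 0.48153972^2 + 0.47356802^2 + 0.14860238^2 + 0.34170382^2) = 0.90521357
U = k * uc = 2.58 * 0.90521357
U = 2.3355

2.3355


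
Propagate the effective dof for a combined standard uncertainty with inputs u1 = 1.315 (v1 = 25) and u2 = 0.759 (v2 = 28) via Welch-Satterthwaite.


uc = sqrt(u1^2 + u2^2) = sqrt(1.315^2 + 0.759^2) = 1.5183234
v_eff = uc^4 / (u1^4/v1 + u2^4/v2)
= 1.5183234^4 / (1.315^4/25 + 0.759^4/28)
= 5.3144355 / 0.13146124
v_eff = 40.4259

40.4259


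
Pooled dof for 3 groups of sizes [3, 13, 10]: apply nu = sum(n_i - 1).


nu = sum_i (n_i - 1)
nu = ((3 - 1) + (13 - 1) + (10 - 1))
nu = 2 + 12 + 9
nu = 23

23


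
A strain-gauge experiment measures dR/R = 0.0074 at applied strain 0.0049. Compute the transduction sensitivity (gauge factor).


GF = (dR/R) / epsilon
= 0.0074 / 0.0049
= 1.5102

1.5102


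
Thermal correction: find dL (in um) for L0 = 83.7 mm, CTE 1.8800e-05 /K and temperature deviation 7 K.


dL = L * alpha * dT
= 83.7 * 1.8800e-05 * 7
= 0.0110149 mm
dL_um = 0.0110149 * 1000 = 11.0149 um

11.0149


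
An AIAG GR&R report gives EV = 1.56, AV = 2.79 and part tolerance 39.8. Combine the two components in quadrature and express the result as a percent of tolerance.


GRR = sqrt(EV^2 + AV^2) = sqrt(1.56^2 + 2.79^2) = 3.1965137
%GRR = GRR / tol * 100 = 3.1965137 / 39.8 * 100
%GRR = 8.0314

8.0314


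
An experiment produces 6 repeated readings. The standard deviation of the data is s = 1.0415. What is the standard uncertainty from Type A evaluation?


u_A = s / sqrt(n)
u_A = 1.0415 / sqrt(6)
u_A = 1.0415 / 2.4494897
u_A = 0.4252

0.4252


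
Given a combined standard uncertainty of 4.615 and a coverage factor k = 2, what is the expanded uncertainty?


U = k * uc
U = 2 * 4.615
U = 9.2300

9.2300


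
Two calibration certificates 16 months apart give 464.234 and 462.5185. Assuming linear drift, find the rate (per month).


rate = (v2 - v1) / months
= (462.5185 - 464.234) / 16
= -1.7155 / 16
= -0.1072

-0.1072


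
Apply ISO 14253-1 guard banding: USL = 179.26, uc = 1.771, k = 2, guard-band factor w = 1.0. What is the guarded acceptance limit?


U = k * uc = 2 * 1.771 = 3.542
guard band g = w * U = 1.0 * 3.542 = 3.542
AL = USL - g = 179.26 - 3.542
AL = 175.7180

175.7180


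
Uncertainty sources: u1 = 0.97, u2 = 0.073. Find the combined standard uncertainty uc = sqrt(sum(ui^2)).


uc = sqrt(0.97^2 + 0.073^2)
uc = sqrt(0.946229)
uc = 0.9727

0.9727


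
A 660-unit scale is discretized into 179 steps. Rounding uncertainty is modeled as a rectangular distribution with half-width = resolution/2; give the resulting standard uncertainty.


resolution = range / divisions
resolution = 660 / 179 = 3.6871508
u_res = resolution / (2*sqrt(3))
u_res = 3.6871508 / 3.4641016
u_res = 1.0644

1.0644


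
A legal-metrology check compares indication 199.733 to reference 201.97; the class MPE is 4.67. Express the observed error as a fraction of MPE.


e = indication - reference = 199.733 - 201.97 = -2.2370
|e| = 2.2370
ratio = |e| / MPE = 2.2370 / 4.67
ratio = 0.4790

0.4790


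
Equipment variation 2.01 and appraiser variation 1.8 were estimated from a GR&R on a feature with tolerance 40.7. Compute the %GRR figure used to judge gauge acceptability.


GRR = sqrt(EV^2 + AV^2) = sqrt(2.01^2 + 1.8^2) = 2.698166
%GRR = GRR / tol * 100 = 2.698166 / 40.7 * 100
%GRR = 6.6294

6.6294


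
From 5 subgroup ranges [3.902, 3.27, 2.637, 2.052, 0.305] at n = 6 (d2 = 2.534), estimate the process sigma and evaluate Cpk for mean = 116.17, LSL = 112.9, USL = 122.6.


R_bar = (3.902 + 3.27 + 2.637 + 2.052 + 0.305) / 5 = 2.4332
sigma = R_bar / d2 = 2.4332 / 2.534 = 0.96022099
Cp = (USL - LSL)/(6*sigma) = (122.6 - 112.9)/(6*0.96022099) = 1.6836
Cpu = (122.6 - 116.17)/(3*0.96022099) = 2.2321
Cpl = (116.17 - 112.9)/(3*0.96022099) = 1.1352
Cpk = min(Cpu, Cpl) = 1.1352

1.1352


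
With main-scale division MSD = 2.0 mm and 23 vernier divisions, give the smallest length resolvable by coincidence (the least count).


LC = MSD / n_div
= 2.0 / 23
= 0.0870

0.0870


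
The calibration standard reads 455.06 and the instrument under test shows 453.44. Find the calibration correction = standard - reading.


Correction = standard - reading
= 455.06 - 453.44
= 1.6200

1.6200


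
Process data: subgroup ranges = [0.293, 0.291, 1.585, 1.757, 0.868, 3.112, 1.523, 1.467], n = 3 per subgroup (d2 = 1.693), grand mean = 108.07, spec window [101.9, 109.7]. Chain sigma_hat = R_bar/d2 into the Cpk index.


R_bar = (0.293 + 0.291 + 1.585 + 1.757 + 0.868 + 3.112 + 1.523 + 1.467) / 8 = 1.362
sigma = R_bar / d2 = 1.362 / 1.693 = 0.80448907
Cp = (USL - LSL)/(6*sigma) = (109.7 - 101.9)/(6*0.80448907) = 1.6159
Cpu = (109.7 - 108.07)/(3*0.80448907) = 0.6754
Cpl = (108.07 - 101.9)/(3*0.80448907) = 2.5565
Cpk = min(Cpu, Cpl) = 0.6754

0.6754


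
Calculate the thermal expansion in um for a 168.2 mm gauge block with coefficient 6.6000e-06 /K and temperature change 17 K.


dL = L * alpha * dT
= 168.2 * 6.6000e-06 * 17
= 0.0188720 mm
dL_um = 0.0188720 * 1000 = 18.8720 um

18.8720


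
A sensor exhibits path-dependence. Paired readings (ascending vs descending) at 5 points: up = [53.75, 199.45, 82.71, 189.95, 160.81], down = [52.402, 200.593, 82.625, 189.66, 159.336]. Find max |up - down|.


|53.75 - 52.402| = 1.3480
|199.45 - 200.593| = 1.1430
|82.71 - 82.625| = 0.0850
|189.95 - 189.66| = 0.2900
|160.81 - 159.336| = 1.4740
hysteresis = max(diffs) = 1.4740

1.4740


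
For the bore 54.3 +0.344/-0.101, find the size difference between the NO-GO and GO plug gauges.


GO = nominal - lower_tol (smallest hole = maximum material condition)
GO = 54.3 - 0.101 = 54.199
NO-GO = nominal + upper_tol (largest hole = least material condition)
NO-GO = 54.3 + 0.344 = 54.644
spread = NO-GO - GO = 54.644 - 54.199 = 0.4450

0.4450


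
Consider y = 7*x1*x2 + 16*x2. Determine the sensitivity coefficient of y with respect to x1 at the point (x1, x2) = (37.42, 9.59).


y = 7*x1*x2 + 16*x2
dy/dx1 = 7*x2
Evaluate at x2 = 9.59: c1 = 7 * 9.59
c1 = 67.1300

67.1300


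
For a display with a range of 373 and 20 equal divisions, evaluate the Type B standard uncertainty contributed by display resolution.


resolution = range / divisions
resolution = 373 / 20 = 18.65
u_res = resolution / (2*sqrt(3))
u_res = 18.65 / 3.4641016
u_res = 5.3838

5.3838


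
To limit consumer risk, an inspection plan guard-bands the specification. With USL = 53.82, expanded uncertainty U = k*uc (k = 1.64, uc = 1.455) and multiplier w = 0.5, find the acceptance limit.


U = k * uc = 1.64 * 1.455 = 2.3862
guard band g = w * U = 0.5 * 2.3862 = 1.1931
AL = USL - g = 53.82 - 1.1931
AL = 52.6269

52.6269


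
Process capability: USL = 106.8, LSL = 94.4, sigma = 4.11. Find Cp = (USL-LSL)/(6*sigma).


Cp = (USL - LSL) / (6 * sigma)
= (106.8 - 94.4) / (6 * 4.11)
= 12.4000 / 24.6600
= 0.5028

0.5028


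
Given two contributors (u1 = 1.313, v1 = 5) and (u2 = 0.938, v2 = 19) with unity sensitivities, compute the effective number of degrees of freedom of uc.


uc = sqrt(u1^2 + u2^2) = sqrt(1.313^2 + 0.938^2) = 1.6136335
v_eff = uc^4 / (u1^4/v1 + u2^4/v2)
= 1.6136335^4 / (1.313^4/5 + 0.938^4/19)
= 6.7798425 / 0.63515727
v_eff = 10.6743

10.6743


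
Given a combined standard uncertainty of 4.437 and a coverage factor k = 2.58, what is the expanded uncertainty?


U = k * uc
U = 2.58 * 4.437
U = 11.4475

11.4475


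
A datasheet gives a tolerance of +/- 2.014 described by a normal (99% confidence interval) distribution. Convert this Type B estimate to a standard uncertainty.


u_B = half_width / 2.576
u_B = 2.014 / 2.576
u_B = 0.7818

0.7818


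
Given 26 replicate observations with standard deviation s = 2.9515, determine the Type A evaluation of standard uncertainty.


u_A = s / sqrt(n)
u_A = 2.9515 / sqrt(26)
u_A = 2.9515 / 5.0990195
u_A = 0.5788

0.5788


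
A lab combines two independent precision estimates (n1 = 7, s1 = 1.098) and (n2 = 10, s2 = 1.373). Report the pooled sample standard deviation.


s_p = sqrt(((n1-1)*s1^2 + (n2-1)*s2^2) / (n1+n2-2))
numerator = (7-1)*1.098^2 + (10-1)*1.373^2 = 7.233624 + 16.966161 = 24.199785
denominator = 7 + 10 - 2 = 15
s_p^2 = 24.199785 / 15 = 1.613319
s_p = sqrt(1.613319) = 1.2702

1.2702


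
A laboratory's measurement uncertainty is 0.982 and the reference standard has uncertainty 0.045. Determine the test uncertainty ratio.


TUR = u_lab / u_ref
= 0.982 / 0.045
= 21.8222

21.8222


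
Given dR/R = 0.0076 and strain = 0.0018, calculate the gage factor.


GF = (dR/R) / epsilon
= 0.0076 / 0.0018
= 4.2222

4.2222


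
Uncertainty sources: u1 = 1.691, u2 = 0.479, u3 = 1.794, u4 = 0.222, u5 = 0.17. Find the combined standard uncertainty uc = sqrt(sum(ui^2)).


uc = sqrt(1.691^2 + 0.479^2 + 1.794^2 + 0.222^2 + 0.17^2)
uc = sqrt(6.385542)
uc = 2.5270

2.5270


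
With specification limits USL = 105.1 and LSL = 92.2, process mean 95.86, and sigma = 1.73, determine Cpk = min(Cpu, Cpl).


Cpu = (USL - mean) / (3*sigma) = (105.1 - 95.86) / (3*1.73) = 1.7803
Cpl = (mean - LSL) / (3*sigma) = (95.86 - 92.2) / (3*1.73) = 0.7052
Cpk = min(Cpu, Cpl) = 0.7052

0.7052


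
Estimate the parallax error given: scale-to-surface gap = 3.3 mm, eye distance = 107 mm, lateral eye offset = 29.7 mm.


error = h * offset / d
= 3.3 * 29.7 / 107
= 0.9160

0.9160


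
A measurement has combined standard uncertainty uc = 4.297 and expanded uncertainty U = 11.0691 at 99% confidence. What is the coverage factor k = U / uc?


k = U / uc
k = 11.0691 / 4.297
k = 2.576

2.576


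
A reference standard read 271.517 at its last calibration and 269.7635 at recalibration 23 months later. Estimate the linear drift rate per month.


rate = (v2 - v1) / months
= (269.7635 - 271.517) / 23
= -1.7535 / 23
= -0.0762

-0.0762


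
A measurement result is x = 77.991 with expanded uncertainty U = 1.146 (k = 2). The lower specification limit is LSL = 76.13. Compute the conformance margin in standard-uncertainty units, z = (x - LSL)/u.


u = U / k = 1.146 / 2 = 0.573
margin = |LSL - x| = |76.13 - 77.991| = 1.861
z = margin / u = 1.861 / 0.573
z = 3.2478

3.2478


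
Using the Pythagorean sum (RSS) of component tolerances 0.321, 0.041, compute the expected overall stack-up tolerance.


RSS = sqrt(0.321^2 + 0.041^2)
= sqrt(0.104722)
= 0.3236

0.3236


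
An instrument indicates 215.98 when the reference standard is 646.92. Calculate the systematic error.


Systematic error = measured - true
= 215.98 - 646.92
= -430.9400

-430.9400


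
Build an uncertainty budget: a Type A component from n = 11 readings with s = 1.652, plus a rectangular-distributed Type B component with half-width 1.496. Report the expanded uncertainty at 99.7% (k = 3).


u_A = s / sqrt(n) = 1.652 / sqrt(11) = 0.49809674
u_B = half_width / sqrt(3) = 1.496 / sqrt(3) = 0.863716
uc = sqrt(u_A^2 + u_B^2) = sqrt(0.49809674^2 + 0.863716^2) = 0.99704849
U = k * uc = 3 * 0.99704849
U = 2.9911

2.9911


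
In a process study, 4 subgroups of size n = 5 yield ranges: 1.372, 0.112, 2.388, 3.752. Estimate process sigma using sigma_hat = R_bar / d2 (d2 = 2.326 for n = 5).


R_bar = (1.372 + 0.112 + 2.388 + 3.752) / 4
R_bar = 7.624 / 4 = 1.906
sigma_hat = R_bar / d2 = 1.906 / 2.326 = 0.8194

0.8194


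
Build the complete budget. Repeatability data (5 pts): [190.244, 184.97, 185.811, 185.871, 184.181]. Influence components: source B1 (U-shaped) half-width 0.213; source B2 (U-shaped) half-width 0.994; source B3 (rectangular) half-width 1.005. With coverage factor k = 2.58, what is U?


mean = (190.244 + 184.97 + 185.811 + 185.871 + 184.181) / 5 = 186.2154
s = sqrt(sum((x - mean)^2)/(n-1)) = 2.3559273
u_A = s / sqrt(n) = 2.3559273 / sqrt(5) = 1.0536027
u_B1 = 0.213 / sqrt(2) = 0.15061374
u_B2 = 0.994 / sqrt(2) = 0.70286414
u_B3 = 1.005 / sqrt(3) = 0.58023702
uc = sqrt(1.0536027^2 + 0.15061374^2 + 0.70286414^2 + 0.58023702^2) = 1.4012338
U = k * uc = 2.58 * 1.4012338
U = 3.6152

3.6152


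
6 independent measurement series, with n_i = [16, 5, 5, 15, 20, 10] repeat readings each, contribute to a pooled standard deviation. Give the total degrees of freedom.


nu = sum_i (n_i - 1)
nu = ((16 - 1) + (5 - 1) + (5 - 1) + (15 - 1) + (20 - 1) + (10 - 1))
nu = 15 + 4 + 4 + 14 + 19 + 9
nu = 65

65


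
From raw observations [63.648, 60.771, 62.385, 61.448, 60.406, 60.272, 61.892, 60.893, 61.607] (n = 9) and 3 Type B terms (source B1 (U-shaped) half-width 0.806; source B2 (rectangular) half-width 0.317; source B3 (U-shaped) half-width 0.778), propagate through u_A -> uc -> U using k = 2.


mean = (63.648 + 60.771 + 62.385 + 61.448 + 60.406 + 60.272 + 61.892 + 60.893 + 61.607) / 9 = 61.48022222
s = sqrt(sum((x - mean)^2)/(n-1)) = 1.070405
u_A = s / sqrt(n) = 1.070405 / sqrt(9) = 0.35680167
u_B1 = 0.806 / sqrt(2) = 0.56992807
u_B2 = 0.317 / sqrt(3) = 0.18302004
u_B3 = 0.778 / sqrt(2) = 0.55012908
uc = sqrt(0.35680167^2 + 0.56992807^2 + 0.18302004^2 + 0.55012908^2) = 0.8878422
U = k * uc = 2 * 0.8878422
U = 1.7757

1.7757


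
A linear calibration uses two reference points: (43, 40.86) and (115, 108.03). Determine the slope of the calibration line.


slope = (y2 - y1) / (x2 - x1)
= (108.03 - 40.86) / (115 - 43)
= 67.1700 / 72
= 0.9329

0.9329


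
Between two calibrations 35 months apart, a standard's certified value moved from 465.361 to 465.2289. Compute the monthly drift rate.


rate = (v2 - v1) / months
= (465.2289 - 465.361) / 35
= -0.1321 / 35
= -0.0038

-0.0038


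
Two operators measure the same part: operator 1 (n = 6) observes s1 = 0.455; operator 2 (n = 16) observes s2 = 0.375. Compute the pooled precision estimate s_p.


s_p = sqrt(((n1-1)*s1^2 + (n2-1)*s2^2) / (n1+n2-2))
numerator = (6-1)*0.455^2 + (16-1)*0.375^2 = 1.035125 + 2.109375 = 3.1445
denominator = 6 + 16 - 2 = 20
s_p^2 = 3.1445 / 20 = 0.157225
s_p = sqrt(0.157225) = 0.3965

0.3965


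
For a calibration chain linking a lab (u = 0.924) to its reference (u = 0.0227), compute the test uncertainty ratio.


TUR = u_lab / u_ref
= 0.924 / 0.0227
= 40.7048

40.7048


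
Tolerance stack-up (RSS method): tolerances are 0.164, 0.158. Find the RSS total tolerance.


RSS = sqrt(0.164^2 + 0.158^2)
= sqrt(0.05186)
= 0.2277

0.2277


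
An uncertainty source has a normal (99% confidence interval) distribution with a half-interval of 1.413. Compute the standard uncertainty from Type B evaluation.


u_B = half_width / 2.576
u_B = 1.413 / 2.576
u_B = 0.5485

0.5485


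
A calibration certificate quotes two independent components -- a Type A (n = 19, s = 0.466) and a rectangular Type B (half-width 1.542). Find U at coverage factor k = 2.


u_A = s / sqrt(n) = 0.466 / sqrt(19) = 0.10690773
u_B = half_width / sqrt(3) = 1.542 / sqrt(3) = 0.89027412
uc = sqrt(u_A^2 + u_B^2) = sqrt(0.10690773^2 + 0.89027412^2) = 0.8966701
U = k * uc = 2 * 0.8966701
U = 1.7933

1.7933


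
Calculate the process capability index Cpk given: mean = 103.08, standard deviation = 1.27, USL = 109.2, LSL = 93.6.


Cpu = (USL - mean) / (3*sigma) = (109.2 - 103.08) / (3*1.27) = 1.6063
Cpl = (mean - LSL) / (3*sigma) = (103.08 - 93.6) / (3*1.27) = 2.4882
Cpk = min(Cpu, Cpl) = 1.6063

1.6063


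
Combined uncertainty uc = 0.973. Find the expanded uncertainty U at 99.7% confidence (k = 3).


U = k * uc
U = 3 * 0.973
U = 2.9190

2.9190


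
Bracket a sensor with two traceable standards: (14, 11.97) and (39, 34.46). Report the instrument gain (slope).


slope = (y2 - y1) / (x2 - x1)
= (34.46 - 11.97) / (39 - 14)
= 22.4900 / 25
= 0.8996

0.8996


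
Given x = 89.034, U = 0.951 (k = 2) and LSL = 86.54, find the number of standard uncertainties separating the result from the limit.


u = U / k = 0.951 / 2 = 0.4755
margin = |LSL - x| = |86.54 - 89.034| = 2.494
z = margin / u = 2.494 / 0.4755
z = 5.2450

5.2450


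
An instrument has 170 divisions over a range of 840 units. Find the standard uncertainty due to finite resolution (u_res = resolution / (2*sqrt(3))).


resolution = range / divisions
resolution = 840 / 170 = 4.9411765
u_res = resolution / (2*sqrt(3))
u_res = 4.9411765 / 3.4641016
u_res = 1.4264

1.4264


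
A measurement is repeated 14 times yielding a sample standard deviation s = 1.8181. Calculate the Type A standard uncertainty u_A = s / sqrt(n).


u_A = s / sqrt(n)
u_A = 1.8181 / sqrt(14)
u_A = 1.8181 / 3.7416574
u_A = 0.4859

0.4859


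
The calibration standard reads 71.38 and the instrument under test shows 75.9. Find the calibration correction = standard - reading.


Correction = standard - reading
= 71.38 - 75.9
= -4.5200

-4.5200


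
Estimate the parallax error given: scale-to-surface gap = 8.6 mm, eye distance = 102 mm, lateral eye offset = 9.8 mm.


error = h * offset / d
= 8.6 * 9.8 / 102
= 0.8263

0.8263


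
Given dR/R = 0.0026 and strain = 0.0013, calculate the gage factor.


GF = (dR/R) / epsilon
= 0.0026 / 0.0013
= 2.0000

2.0000


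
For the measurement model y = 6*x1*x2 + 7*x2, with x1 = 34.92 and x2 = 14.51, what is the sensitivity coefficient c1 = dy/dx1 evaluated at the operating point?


y = 6*x1*x2 + 7*x2
dy/dx1 = 6*x2
Evaluate at x2 = 14.51: c1 = 6 * 14.51
c1 = 87.0600

87.0600


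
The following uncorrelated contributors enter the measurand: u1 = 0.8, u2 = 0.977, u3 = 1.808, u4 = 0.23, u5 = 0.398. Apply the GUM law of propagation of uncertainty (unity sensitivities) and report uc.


uc = sqrt(0.8^2 + 0.977^2 + 1.808^2 + 0.23^2 + 0.398^2)
uc = sqrt(5.074697)
uc = 2.2527

2.2527


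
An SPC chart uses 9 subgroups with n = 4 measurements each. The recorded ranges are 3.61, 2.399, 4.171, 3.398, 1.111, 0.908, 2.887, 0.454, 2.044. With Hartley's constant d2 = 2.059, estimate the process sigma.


R_bar = (3.61 + 2.399 + 4.171 + 3.398 + 1.111 + 0.908 + 2.887 + 0.454 + 2.044) / 9
R_bar = 20.982 / 9 = 2.3313333
sigma_hat = R_bar / d2 = 2.3313333 / 2.059 = 1.1323

1.1323


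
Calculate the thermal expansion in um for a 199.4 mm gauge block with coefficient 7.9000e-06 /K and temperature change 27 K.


dL = L * alpha * dT
= 199.4 * 7.9000e-06 * 27
= 0.0425320 mm
dL_um = 0.0425320 * 1000 = 42.5320 um

42.5320


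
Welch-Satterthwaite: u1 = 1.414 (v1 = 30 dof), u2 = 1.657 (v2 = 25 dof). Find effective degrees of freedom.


uc = sqrt(u1^2 + u2^2) = sqrt(1.414^2 + 1.657^2) = 2.1783124
v_eff = uc^4 / (u1^4/v1 + u2^4/v2)
= 2.1783124^4 / (1.414^4/30 + 1.657^4/25)
= 22.515451 / 0.43479635
v_eff = 51.7839

51.7839


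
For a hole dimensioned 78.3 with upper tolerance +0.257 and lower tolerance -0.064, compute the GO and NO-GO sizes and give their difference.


GO = nominal - lower_tol (smallest hole = maximum material condition)
GO = 78.3 - 0.064 = 78.236
NO-GO = nominal + upper_tol (largest hole = least material condition)
NO-GO = 78.3 + 0.257 = 78.557
spread = NO-GO - GO = 78.557 - 78.236 = 0.3210

0.3210


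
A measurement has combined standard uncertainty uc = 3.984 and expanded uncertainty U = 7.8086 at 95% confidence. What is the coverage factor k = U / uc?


k = U / uc
k = 7.8086 / 3.984
k = 1.96

1.96


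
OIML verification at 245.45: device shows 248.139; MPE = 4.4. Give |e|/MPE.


e = indication - reference = 248.139 - 245.45 = 2.6890
|e| = 2.6890
ratio = |e| / MPE = 2.6890 / 4.4
ratio = 0.6111

0.6111


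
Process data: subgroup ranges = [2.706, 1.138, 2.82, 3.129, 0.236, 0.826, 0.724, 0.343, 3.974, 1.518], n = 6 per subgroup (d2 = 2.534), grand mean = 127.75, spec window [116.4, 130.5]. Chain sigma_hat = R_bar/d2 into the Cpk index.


R_bar = (2.706 + 1.138 + 2.82 + 3.129 + 0.236 + 0.826 + 0.724 + 0.343 + 3.974 + 1.518) / 10 = 1.7414
sigma = R_bar / d2 = 1.7414 / 2.534 = 0.68721389
Cp = (USL - LSL)/(6*sigma) = (130.5 - 116.4)/(6*0.68721389) = 3.4196
Cpu = (130.5 - 127.75)/(3*0.68721389) = 1.3339
Cpl = (127.75 - 116.4)/(3*0.68721389) = 5.5053
Cpk = min(Cpu, Cpl) = 1.3339

1.3339


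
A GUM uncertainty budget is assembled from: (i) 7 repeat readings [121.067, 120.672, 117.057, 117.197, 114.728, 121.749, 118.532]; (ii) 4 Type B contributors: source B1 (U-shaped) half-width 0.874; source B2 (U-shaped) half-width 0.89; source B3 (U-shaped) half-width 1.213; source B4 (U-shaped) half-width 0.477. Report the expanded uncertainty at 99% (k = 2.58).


mean = (121.067 + 120.672 + 117.057 + 117.197 + 114.728 + 121.749 + 118.532) / 7 = 118.7145714
s = sqrt(sum((x - mean)^2)/(n-1)) = 2.5674194
u_A = s / sqrt(n) = 2.5674194 / sqrt(7) = 0.97039332
u_B1 = 0.874 / sqrt(2) = 0.61801133
u_B2 = 0.89 / sqrt(2) = 0.62932504
u_B3 = 1.213 / sqrt(2) = 0.85772053
u_B4 = 0.477 / sqrt(2) = 0.33728993
uc = sqrt(0.97039332^2 + 0.61801133^2 + 0.62932504^2 + 0.85772053^2 + 0.33728993^2) = 1.6028413
U = k * uc = 2.58 * 1.6028413
U = 4.1353

4.1353


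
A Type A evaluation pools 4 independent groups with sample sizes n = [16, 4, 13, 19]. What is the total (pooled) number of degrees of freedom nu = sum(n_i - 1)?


nu = sum_i (n_i - 1)
nu = ((16 - 1) + (4 - 1) + (13 - 1) + (19 - 1))
nu = 15 + 3 + 12 + 18
nu = 48

48


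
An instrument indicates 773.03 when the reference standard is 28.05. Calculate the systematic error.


Systematic error = measured - true
= 773.03 - 28.05
= 744.9800

744.9800


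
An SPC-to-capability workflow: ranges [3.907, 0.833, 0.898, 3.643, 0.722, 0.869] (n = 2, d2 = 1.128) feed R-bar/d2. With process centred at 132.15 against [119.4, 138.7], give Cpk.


R_bar = (3.907 + 0.833 + 0.898 + 3.643 + 0.722 + 0.869) / 6 = 1.812
sigma = R_bar / d2 = 1.812 / 1.128 = 1.606383
Cp = (USL - LSL)/(6*sigma) = (138.7 - 119.4)/(6*1.606383) = 2.0024
Cpu = (138.7 - 132.15)/(3*1.606383) = 1.3592
Cpl = (132.15 - 119.4)/(3*1.606383) = 2.6457
Cpk = min(Cpu, Cpl) = 1.3592

1.3592


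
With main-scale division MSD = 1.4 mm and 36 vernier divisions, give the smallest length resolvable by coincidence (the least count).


LC = MSD / n_div
= 1.4 / 36
= 0.0389

0.0389


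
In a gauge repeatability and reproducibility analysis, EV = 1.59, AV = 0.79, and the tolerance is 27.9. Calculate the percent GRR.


GRR = sqrt(EV^2 + AV^2) = sqrt(1.59^2 + 0.79^2) = 1.7754436
%GRR = GRR / tol * 100 = 1.7754436 / 27.9 * 100
%GRR = 6.3636

6.3636


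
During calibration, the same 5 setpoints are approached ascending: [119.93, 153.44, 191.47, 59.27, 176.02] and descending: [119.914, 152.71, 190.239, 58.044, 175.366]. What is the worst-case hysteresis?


|119.93 - 119.914| = 0.0160
|153.44 - 152.71| = 0.7300
|191.47 - 190.239| = 1.2310
|59.27 - 58.044| = 1.2260
|176.02 - 175.366| = 0.6540
hysteresis = max(diffs) = 1.2310

1.2310


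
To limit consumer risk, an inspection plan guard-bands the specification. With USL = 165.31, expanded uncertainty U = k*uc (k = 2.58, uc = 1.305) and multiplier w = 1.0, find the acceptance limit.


U = k * uc = 2.58 * 1.305 = 3.3669
guard band g = w * U = 1.0 * 3.3669 = 3.3669
AL = USL - g = 165.31 - 3.3669
AL = 161.9431

161.9431


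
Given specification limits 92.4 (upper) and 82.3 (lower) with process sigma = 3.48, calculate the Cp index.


Cp = (USL - LSL) / (6 * sigma)
= (92.4 - 82.3) / (6 * 3.48)
= 10.1000 / 20.8800
= 0.4837

0.4837


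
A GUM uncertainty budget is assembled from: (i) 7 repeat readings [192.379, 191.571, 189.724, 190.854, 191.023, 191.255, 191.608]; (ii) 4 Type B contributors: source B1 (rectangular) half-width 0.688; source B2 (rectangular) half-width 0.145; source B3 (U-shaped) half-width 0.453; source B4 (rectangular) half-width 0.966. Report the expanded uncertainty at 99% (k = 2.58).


mean = (192.379 + 191.571 + 189.724 + 190.854 + 191.023 + 191.255 + 191.608) / 7 = 191.202
s = sqrt(sum((x - mean)^2)/(n-1)) = 0.81922362
u_A = s / sqrt(n) = 0.81922362 / sqrt(7) = 0.30963742
u_B1 = 0.688 / sqrt(3) = 0.39721699
u_B2 = 0.145 / sqrt(3) = 0.083715789
u_B3 = 0.453 / sqrt(2) = 0.32031937
u_B4 = 0.966 / sqrt(3) = 0.55772036
uc = sqrt(0.30963742^2 + 0.39721699^2 + 0.083715789^2 + 0.32031937^2 + 0.55772036^2) = 0.82117081
U = k * uc = 2.58 * 0.82117081
U = 2.1186

2.1186


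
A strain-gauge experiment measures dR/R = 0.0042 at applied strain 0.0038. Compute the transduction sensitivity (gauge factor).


GF = (dR/R) / epsilon
= 0.0042 / 0.0038
= 1.1053

1.1053


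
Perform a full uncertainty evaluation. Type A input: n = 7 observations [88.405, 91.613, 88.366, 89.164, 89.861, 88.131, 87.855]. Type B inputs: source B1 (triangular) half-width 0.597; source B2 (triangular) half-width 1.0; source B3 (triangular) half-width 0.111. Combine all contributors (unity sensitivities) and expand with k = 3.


mean = (88.405 + 91.613 + 88.366 + 89.164 + 89.861 + 88.131 + 87.855) / 7 = 89.05642857
s = sqrt(sum((x - mean)^2)/(n-1)) = 1.3162993
u_A = s / sqrt(n) = 1.3162993 / sqrt(7) = 0.49751437
u_B1 = 0.597 / sqrt(6) = 0.24372423
u_B2 = 1.0 / sqrt(6) = 0.40824829
u_B3 = 0.111 / sqrt(6) = 0.04531556
uc = sqrt(0.49751437^2 + 0.24372423^2 + 0.40824829^2 + 0.04531556^2) = 0.68966819
U = k * uc = 3 * 0.68966819
U = 2.0690

2.0690


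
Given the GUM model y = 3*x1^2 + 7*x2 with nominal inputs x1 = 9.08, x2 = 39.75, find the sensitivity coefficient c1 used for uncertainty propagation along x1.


y = 3*x1^2 + 7*x2
dy/dx1 = 2*3*x1
Evaluate at x1 = 9.08: c1 = 6 * 9.08
c1 = 54.4800

54.4800


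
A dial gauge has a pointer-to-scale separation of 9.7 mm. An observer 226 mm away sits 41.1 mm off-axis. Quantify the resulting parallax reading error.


error = h * offset / d
= 9.7 * 41.1 / 226
= 1.7640

1.7640


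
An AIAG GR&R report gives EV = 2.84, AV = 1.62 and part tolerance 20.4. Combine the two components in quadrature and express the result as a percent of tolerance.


GRR = sqrt(EV^2 + AV^2) = sqrt(2.84^2 + 1.62^2) = 3.2695565
%GRR = GRR / tol * 100 = 3.2695565 / 20.4 * 100
%GRR = 16.0272

16.0272
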